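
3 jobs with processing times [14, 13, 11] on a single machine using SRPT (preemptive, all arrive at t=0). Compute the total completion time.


Since all jobs arrive at t=0, SRPT equals SPT ordering.
SPT order: [11, 13, 14]
Completion times:
  Job 1: p=11, C=11
  Job 2: p=13, C=24
  Job 3: p=14, C=38
Total completion time = 11 + 24 + 38 = 73

73


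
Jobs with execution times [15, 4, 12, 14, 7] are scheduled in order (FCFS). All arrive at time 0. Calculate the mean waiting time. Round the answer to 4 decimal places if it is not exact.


FCFS order (as given): [15, 4, 12, 14, 7]
Waiting times:
  Job 1: wait = 0
  Job 2: wait = 15
  Job 3: wait = 19
  Job 4: wait = 31
  Job 5: wait = 45
Sum of waiting times = 110
Average waiting time = 110/5 = 22.0

22.0


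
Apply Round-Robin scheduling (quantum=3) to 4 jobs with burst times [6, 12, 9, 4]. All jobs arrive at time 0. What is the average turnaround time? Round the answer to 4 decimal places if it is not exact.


Time quantum = 3
Execution trace:
  J1 runs 3 units, time = 3
  J2 runs 3 units, time = 6
  J3 runs 3 units, time = 9
  J4 runs 3 units, time = 12
  J1 runs 3 units, time = 15
  J2 runs 3 units, time = 18
  J3 runs 3 units, time = 21
  J4 runs 1 units, time = 22
  J2 runs 3 units, time = 25
  J3 runs 3 units, time = 28
  J2 runs 3 units, time = 31
Finish times: [15, 31, 28, 22]
Average turnaround = 96/4 = 24.0

24.0


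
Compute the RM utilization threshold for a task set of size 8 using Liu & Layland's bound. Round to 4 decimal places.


Compute 2^(1/8) = 1.0905077327
Subtract 1: 1.0905077327 - 1 = 0.0905077327
Multiply by n: 8 * 0.0905077327 = 0.7240618616
Round to 4 dp: 0.7241

0.7241


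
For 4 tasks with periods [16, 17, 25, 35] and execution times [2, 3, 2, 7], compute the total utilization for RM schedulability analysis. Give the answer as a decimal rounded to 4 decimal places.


Compute individual utilizations (exact fractions):
  Task 1: C/T = 2/16 = 1/8 (approx. 0.125)
  Task 2: C/T = 3/17 (approx. 0.1765)
  Task 3: C/T = 2/25 (approx. 0.08)
  Task 4: C/T = 7/35 = 1/5 (approx. 0.2)
Total utilization U = 1/8 + 3/17 + 2/25 + 1/5 = 1977/3400
Rounded to 4 decimal places: U = 0.5815
RM (Liu & Layland) bound for 4 tasks = 0.756828; compare with U = 1977/3400 (approx. 0.581471)
U <= bound, so schedulable by RM sufficient condition.

0.5815


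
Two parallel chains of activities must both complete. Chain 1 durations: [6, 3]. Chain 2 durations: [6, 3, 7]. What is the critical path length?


Path A total = 6 + 3 = 9
Path B total = 6 + 3 + 7 = 16
Critical path = longest path = max(9, 16) = 16

16


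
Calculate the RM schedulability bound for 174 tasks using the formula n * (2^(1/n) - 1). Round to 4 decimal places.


Compute 2^(1/174) = 1.0039915496
Subtract 1: 1.0039915496 - 1 = 0.0039915496
Multiply by n: 174 * 0.0039915496 = 0.6945296304
Round to 4 dp: 0.6945

0.6945


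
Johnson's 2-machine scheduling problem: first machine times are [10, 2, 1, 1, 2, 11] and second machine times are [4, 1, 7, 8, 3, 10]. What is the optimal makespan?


Apply Johnson's rule:
  Group 1 (a <= b): [(3, 1, 7), (4, 1, 8), (5, 2, 3)]
  Group 2 (a > b): [(6, 11, 10), (1, 10, 4), (2, 2, 1)]
Optimal job order: [3, 4, 5, 6, 1, 2]
Schedule:
  Job 3: M1 done at 1, M2 done at 8
  Job 4: M1 done at 2, M2 done at 16
  Job 5: M1 done at 4, M2 done at 19
  Job 6: M1 done at 15, M2 done at 29
  Job 1: M1 done at 25, M2 done at 33
  Job 2: M1 done at 27, M2 done at 34
Makespan = 34

34


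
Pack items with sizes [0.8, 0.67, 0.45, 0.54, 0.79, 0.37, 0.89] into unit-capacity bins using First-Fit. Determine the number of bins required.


Place items sequentially using First-Fit:
  Item 0.8 -> new Bin 1
  Item 0.67 -> new Bin 2
  Item 0.45 -> new Bin 3
  Item 0.54 -> Bin 3 (now 0.99)
  Item 0.79 -> new Bin 4
  Item 0.37 -> new Bin 5
  Item 0.89 -> new Bin 6
Total bins used = 6

6


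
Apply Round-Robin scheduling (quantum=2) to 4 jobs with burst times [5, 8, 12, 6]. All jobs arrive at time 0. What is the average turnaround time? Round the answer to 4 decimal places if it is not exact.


Time quantum = 2
Execution trace:
  J1 runs 2 units, time = 2
  J2 runs 2 units, time = 4
  J3 runs 2 units, time = 6
  J4 runs 2 units, time = 8
  J1 runs 2 units, time = 10
  J2 runs 2 units, time = 12
  J3 runs 2 units, time = 14
  J4 runs 2 units, time = 16
  J1 runs 1 units, time = 17
  J2 runs 2 units, time = 19
  J3 runs 2 units, time = 21
  J4 runs 2 units, time = 23
  J2 runs 2 units, time = 25
  J3 runs 2 units, time = 27
  J3 runs 2 units, time = 29
  J3 runs 2 units, time = 31
Finish times: [17, 25, 31, 23]
Average turnaround = 96/4 = 24.0

24.0


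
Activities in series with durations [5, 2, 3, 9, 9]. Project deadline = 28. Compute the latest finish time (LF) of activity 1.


LF(activity 1) = deadline - sum of successor durations
Successors: activities 2 through 5 with durations [2, 3, 9, 9]
Sum of successor durations = 23
LF = 28 - 23 = 5

5


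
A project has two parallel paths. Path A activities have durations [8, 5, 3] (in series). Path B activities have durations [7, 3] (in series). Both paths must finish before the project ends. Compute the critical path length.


Path A total = 8 + 5 + 3 = 16
Path B total = 7 + 3 = 10
Critical path = longest path = max(16, 10) = 16

16


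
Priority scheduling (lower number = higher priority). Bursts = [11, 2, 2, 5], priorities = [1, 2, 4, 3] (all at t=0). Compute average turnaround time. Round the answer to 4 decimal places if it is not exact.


Sort by priority (ascending = highest first):
Order: [(1, 11), (2, 2), (3, 5), (4, 2)]
Completion times:
  Priority 1, burst=11, C=11
  Priority 2, burst=2, C=13
  Priority 3, burst=5, C=18
  Priority 4, burst=2, C=20
Average turnaround = 62/4 = 15.5

15.5


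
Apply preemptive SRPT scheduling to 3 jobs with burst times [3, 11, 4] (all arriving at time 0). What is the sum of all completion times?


Since all jobs arrive at t=0, SRPT equals SPT ordering.
SPT order: [3, 4, 11]
Completion times:
  Job 1: p=3, C=3
  Job 2: p=4, C=7
  Job 3: p=11, C=18
Total completion time = 3 + 7 + 18 = 28

28


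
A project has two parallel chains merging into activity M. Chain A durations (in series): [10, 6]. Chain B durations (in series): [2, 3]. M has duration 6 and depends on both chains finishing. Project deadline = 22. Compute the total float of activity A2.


Forward pass: ES(A2) = sum of predecessors on chain A = 10
EF = ES + duration = 10 + 6 = 16
Backward pass: LF(M) = deadline = 22; LS(M) = 22 - 6 = 16
LF(A2) = LS(M) - sum(successors on chain A) = 16 - 0 = 16
LS = LF - duration = 16 - 6 = 10
Total float = LS - ES = 10 - 10 = 0

0


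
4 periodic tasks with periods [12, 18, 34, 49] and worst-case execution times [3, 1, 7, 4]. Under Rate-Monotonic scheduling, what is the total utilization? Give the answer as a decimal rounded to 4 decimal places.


Compute individual utilizations (exact fractions):
  Task 1: C/T = 3/12 = 1/4 (approx. 0.25)
  Task 2: C/T = 1/18 (approx. 0.0556)
  Task 3: C/T = 7/34 (approx. 0.2059)
  Task 4: C/T = 4/49 (approx. 0.0816)
Total utilization U = 1/4 + 1/18 + 7/34 + 4/49 = 17785/29988
Rounded to 4 decimal places: U = 0.5931
RM (Liu & Layland) bound for 4 tasks = 0.756828; compare with U = 17785/29988 (approx. 0.593071)
U <= bound, so schedulable by RM sufficient condition.

0.5931


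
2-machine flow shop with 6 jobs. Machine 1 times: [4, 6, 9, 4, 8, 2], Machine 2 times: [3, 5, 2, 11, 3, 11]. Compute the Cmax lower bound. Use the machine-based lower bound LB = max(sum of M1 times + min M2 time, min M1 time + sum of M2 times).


LB1 = sum(M1 times) + min(M2 times) = 33 + 2 = 35
LB2 = min(M1 times) + sum(M2 times) = 2 + 35 = 37
Lower bound = max(LB1, LB2) = max(35, 37) = 37

37


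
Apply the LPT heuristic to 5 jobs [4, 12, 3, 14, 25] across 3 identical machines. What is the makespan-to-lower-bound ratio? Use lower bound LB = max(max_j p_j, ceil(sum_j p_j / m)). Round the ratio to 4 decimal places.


LPT order: [25, 14, 12, 4, 3]
Machine loads after assignment: [25, 17, 16]
LPT makespan = 25
Lower bound = max(max_job, ceil(total/3)) = max(25, 20) = 25
Ratio = 25 / 25 = 1.0

1.0


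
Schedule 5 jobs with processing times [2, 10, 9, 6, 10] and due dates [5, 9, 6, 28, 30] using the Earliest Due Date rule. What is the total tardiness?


Sort by due date (EDD order): [(2, 5), (9, 6), (10, 9), (6, 28), (10, 30)]
Compute completion times and tardiness:
  Job 1: p=2, d=5, C=2, tardiness=max(0,2-5)=0
  Job 2: p=9, d=6, C=11, tardiness=max(0,11-6)=5
  Job 3: p=10, d=9, C=21, tardiness=max(0,21-9)=12
  Job 4: p=6, d=28, C=27, tardiness=max(0,27-28)=0
  Job 5: p=10, d=30, C=37, tardiness=max(0,37-30)=7
Total tardiness = 24

24


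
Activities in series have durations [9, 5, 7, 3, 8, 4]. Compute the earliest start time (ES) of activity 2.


Activity 2 starts after activities 1 through 1 complete.
Predecessor durations: [9]
ES = 9 = 9

9


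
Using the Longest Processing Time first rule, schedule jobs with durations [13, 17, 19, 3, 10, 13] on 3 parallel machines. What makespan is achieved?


Sort jobs in decreasing order (LPT): [19, 17, 13, 13, 10, 3]
Assign each job to the least loaded machine:
  Machine 1: jobs [19, 3], load = 22
  Machine 2: jobs [17, 10], load = 27
  Machine 3: jobs [13, 13], load = 26
Makespan = max load = 27

27


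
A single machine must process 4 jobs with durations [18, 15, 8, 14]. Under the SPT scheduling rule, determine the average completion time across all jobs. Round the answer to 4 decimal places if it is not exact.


Sort jobs by processing time (SPT order): [8, 14, 15, 18]
Compute completion times sequentially:
  Job 1: processing = 8, completes at 8
  Job 2: processing = 14, completes at 22
  Job 3: processing = 15, completes at 37
  Job 4: processing = 18, completes at 55
Sum of completion times = 122
Average completion time = 122/4 = 30.5

30.5


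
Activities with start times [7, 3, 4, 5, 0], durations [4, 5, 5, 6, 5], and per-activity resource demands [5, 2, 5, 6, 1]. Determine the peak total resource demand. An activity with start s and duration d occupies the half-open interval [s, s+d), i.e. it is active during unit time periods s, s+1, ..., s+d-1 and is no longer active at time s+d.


Each activity i is active on [start_i, start_i + duration_i).
Compute total resource usage per time slot:
  t=0: active resources = [1], total = 1
  t=1: active resources = [1], total = 1
  t=2: active resources = [1], total = 1
  t=3: active resources = [2, 1], total = 3
  t=4: active resources = [2, 5, 1], total = 8
  t=5: active resources = [2, 5, 6], total = 13
  t=6: active resources = [2, 5, 6], total = 13
  t=7: active resources = [5, 2, 5, 6], total = 18
  t=8: active resources = [5, 5, 6], total = 16
  t=9: active resources = [5, 6], total = 11
  t=10: active resources = [5, 6], total = 11
Peak resource demand = 18

18


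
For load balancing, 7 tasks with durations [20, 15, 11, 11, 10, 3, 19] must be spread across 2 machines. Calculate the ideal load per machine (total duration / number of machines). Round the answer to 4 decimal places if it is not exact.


Total processing time = 20 + 15 + 11 + 11 + 10 + 3 + 19 = 89
Number of machines = 2
Ideal balanced load = 89 / 2 = 44.5

44.5


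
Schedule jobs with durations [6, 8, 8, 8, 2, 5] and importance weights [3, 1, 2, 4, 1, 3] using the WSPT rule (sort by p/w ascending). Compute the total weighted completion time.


Compute p/w ratios and sort ascending (WSPT): [(5, 3), (6, 3), (8, 4), (2, 1), (8, 2), (8, 1)]
Compute weighted completion times:
  Job (p=5,w=3): C=5, w*C=3*5=15
  Job (p=6,w=3): C=11, w*C=3*11=33
  Job (p=8,w=4): C=19, w*C=4*19=76
  Job (p=2,w=1): C=21, w*C=1*21=21
  Job (p=8,w=2): C=29, w*C=2*29=58
  Job (p=8,w=1): C=37, w*C=1*37=37
Total weighted completion time = 240

240


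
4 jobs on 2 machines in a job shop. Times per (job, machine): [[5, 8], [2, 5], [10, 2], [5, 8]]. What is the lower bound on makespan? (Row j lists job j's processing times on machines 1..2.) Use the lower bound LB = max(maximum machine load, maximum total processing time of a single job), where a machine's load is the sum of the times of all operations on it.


Machine loads:
  Machine 1: 5 + 2 + 10 + 5 = 22
  Machine 2: 8 + 5 + 2 + 8 = 23
Max machine load = 23
Job totals:
  Job 1: 13
  Job 2: 7
  Job 3: 12
  Job 4: 13
Max job total = 13
Lower bound = max(23, 13) = 23

23


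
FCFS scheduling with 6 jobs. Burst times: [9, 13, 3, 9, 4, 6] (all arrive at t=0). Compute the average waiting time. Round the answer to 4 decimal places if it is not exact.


FCFS order (as given): [9, 13, 3, 9, 4, 6]
Waiting times:
  Job 1: wait = 0
  Job 2: wait = 9
  Job 3: wait = 22
  Job 4: wait = 25
  Job 5: wait = 34
  Job 6: wait = 38
Sum of waiting times = 128
Average waiting time = 128/6 = 21.3333

21.3333


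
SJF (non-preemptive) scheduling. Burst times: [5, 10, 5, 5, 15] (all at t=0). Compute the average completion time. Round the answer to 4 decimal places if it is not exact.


SJF order (ascending): [5, 5, 5, 10, 15]
Completion times:
  Job 1: burst=5, C=5
  Job 2: burst=5, C=10
  Job 3: burst=5, C=15
  Job 4: burst=10, C=25
  Job 5: burst=15, C=40
Average completion = 95/5 = 19.0

19.0


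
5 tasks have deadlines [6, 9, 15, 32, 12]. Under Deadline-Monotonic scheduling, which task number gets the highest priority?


Sort tasks by relative deadline (ascending):
  Task 1: deadline = 6
  Task 2: deadline = 9
  Task 5: deadline = 12
  Task 3: deadline = 15
  Task 4: deadline = 32
Priority order (highest first): [1, 2, 5, 3, 4]
Highest priority task = 1

1


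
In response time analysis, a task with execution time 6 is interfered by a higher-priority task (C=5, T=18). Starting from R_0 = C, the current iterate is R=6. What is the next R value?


R_next = C + ceil(R_prev / T_hp) * C_hp
ceil(6 / 18) = ceil(0.3333) = 1
Interference = 1 * 5 = 5
R_next = 6 + 5 = 11

11


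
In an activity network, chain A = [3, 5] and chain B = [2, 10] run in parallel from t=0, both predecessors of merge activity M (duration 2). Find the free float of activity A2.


ES(A2) = sum of predecessors on chain A = 3
EF(A2) = ES + duration = 3 + 5 = 8
Successor of A2 is M. ES(M) = max(sum(A), sum(B)) = max(8, 12) = 12
Free float = ES(successor) - EF(current) = 12 - 8 = 4

4


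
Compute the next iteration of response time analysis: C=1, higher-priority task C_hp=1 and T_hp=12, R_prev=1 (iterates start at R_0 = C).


R_next = C + ceil(R_prev / T_hp) * C_hp
ceil(1 / 12) = ceil(0.0833) = 1
Interference = 1 * 1 = 1
R_next = 1 + 1 = 2

2


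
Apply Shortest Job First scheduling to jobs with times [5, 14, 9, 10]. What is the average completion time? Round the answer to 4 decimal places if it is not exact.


SJF order (ascending): [5, 9, 10, 14]
Completion times:
  Job 1: burst=5, C=5
  Job 2: burst=9, C=14
  Job 3: burst=10, C=24
  Job 4: burst=14, C=38
Average completion = 81/4 = 20.25

20.25


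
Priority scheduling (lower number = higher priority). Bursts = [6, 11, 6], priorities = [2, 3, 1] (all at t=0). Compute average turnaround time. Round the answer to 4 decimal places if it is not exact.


Sort by priority (ascending = highest first):
Order: [(1, 6), (2, 6), (3, 11)]
Completion times:
  Priority 1, burst=6, C=6
  Priority 2, burst=6, C=12
  Priority 3, burst=11, C=23
Average turnaround = 41/3 = 13.6667

13.6667


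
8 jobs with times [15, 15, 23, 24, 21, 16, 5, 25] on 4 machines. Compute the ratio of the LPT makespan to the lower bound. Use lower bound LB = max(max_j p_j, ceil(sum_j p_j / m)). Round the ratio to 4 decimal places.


LPT order: [25, 24, 23, 21, 16, 15, 15, 5]
Machine loads after assignment: [30, 39, 38, 37]
LPT makespan = 39
Lower bound = max(max_job, ceil(total/4)) = max(25, 36) = 36
Ratio = 39 / 36 = 1.0833

1.0833


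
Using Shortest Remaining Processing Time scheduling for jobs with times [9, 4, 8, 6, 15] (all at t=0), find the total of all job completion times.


Since all jobs arrive at t=0, SRPT equals SPT ordering.
SPT order: [4, 6, 8, 9, 15]
Completion times:
  Job 1: p=4, C=4
  Job 2: p=6, C=10
  Job 3: p=8, C=18
  Job 4: p=9, C=27
  Job 5: p=15, C=42
Total completion time = 4 + 10 + 18 + 27 + 42 = 101

101


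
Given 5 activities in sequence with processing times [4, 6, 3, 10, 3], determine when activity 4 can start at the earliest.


Activity 4 starts after activities 1 through 3 complete.
Predecessor durations: [4, 6, 3]
ES = 4 + 6 + 3 = 13

13


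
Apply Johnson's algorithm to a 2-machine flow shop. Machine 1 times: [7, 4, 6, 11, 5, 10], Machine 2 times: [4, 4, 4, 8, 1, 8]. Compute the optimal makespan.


Apply Johnson's rule:
  Group 1 (a <= b): [(2, 4, 4)]
  Group 2 (a > b): [(4, 11, 8), (6, 10, 8), (1, 7, 4), (3, 6, 4), (5, 5, 1)]
Optimal job order: [2, 4, 6, 1, 3, 5]
Schedule:
  Job 2: M1 done at 4, M2 done at 8
  Job 4: M1 done at 15, M2 done at 23
  Job 6: M1 done at 25, M2 done at 33
  Job 1: M1 done at 32, M2 done at 37
  Job 3: M1 done at 38, M2 done at 42
  Job 5: M1 done at 43, M2 done at 44
Makespan = 44

44


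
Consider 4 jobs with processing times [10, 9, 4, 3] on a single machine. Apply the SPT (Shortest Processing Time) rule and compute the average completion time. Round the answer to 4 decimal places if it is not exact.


Sort jobs by processing time (SPT order): [3, 4, 9, 10]
Compute completion times sequentially:
  Job 1: processing = 3, completes at 3
  Job 2: processing = 4, completes at 7
  Job 3: processing = 9, completes at 16
  Job 4: processing = 10, completes at 26
Sum of completion times = 52
Average completion time = 52/4 = 13.0

13.0


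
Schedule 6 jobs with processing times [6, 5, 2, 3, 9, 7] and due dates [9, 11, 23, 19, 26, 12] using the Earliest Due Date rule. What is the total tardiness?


Sort by due date (EDD order): [(6, 9), (5, 11), (7, 12), (3, 19), (2, 23), (9, 26)]
Compute completion times and tardiness:
  Job 1: p=6, d=9, C=6, tardiness=max(0,6-9)=0
  Job 2: p=5, d=11, C=11, tardiness=max(0,11-11)=0
  Job 3: p=7, d=12, C=18, tardiness=max(0,18-12)=6
  Job 4: p=3, d=19, C=21, tardiness=max(0,21-19)=2
  Job 5: p=2, d=23, C=23, tardiness=max(0,23-23)=0
  Job 6: p=9, d=26, C=32, tardiness=max(0,32-26)=6
Total tardiness = 14

14


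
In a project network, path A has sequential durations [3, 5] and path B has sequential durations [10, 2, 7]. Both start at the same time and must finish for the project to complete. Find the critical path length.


Path A total = 3 + 5 = 8
Path B total = 10 + 2 + 7 = 19
Critical path = longest path = max(8, 19) = 19

19


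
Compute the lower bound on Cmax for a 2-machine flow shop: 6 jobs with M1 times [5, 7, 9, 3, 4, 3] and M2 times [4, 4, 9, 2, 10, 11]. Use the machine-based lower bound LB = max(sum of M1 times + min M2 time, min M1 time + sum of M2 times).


LB1 = sum(M1 times) + min(M2 times) = 31 + 2 = 33
LB2 = min(M1 times) + sum(M2 times) = 3 + 40 = 43
Lower bound = max(LB1, LB2) = max(33, 43) = 43

43


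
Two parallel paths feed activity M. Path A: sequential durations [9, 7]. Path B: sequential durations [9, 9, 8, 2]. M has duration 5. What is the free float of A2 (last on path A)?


ES(A2) = sum of predecessors on chain A = 9
EF(A2) = ES + duration = 9 + 7 = 16
Successor of A2 is M. ES(M) = max(sum(A), sum(B)) = max(16, 28) = 28
Free float = ES(successor) - EF(current) = 28 - 16 = 12

12


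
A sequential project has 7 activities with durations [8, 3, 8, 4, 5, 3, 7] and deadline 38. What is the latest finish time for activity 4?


LF(activity 4) = deadline - sum of successor durations
Successors: activities 5 through 7 with durations [5, 3, 7]
Sum of successor durations = 15
LF = 38 - 15 = 23

23


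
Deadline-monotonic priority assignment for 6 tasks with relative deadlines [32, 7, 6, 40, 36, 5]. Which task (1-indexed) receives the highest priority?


Sort tasks by relative deadline (ascending):
  Task 6: deadline = 5
  Task 3: deadline = 6
  Task 2: deadline = 7
  Task 1: deadline = 32
  Task 5: deadline = 36
  Task 4: deadline = 40
Priority order (highest first): [6, 3, 2, 1, 5, 4]
Highest priority task = 6

6


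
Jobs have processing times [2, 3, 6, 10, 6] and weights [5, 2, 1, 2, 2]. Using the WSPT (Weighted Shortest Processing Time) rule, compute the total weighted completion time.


Compute p/w ratios and sort ascending (WSPT): [(2, 5), (3, 2), (6, 2), (10, 2), (6, 1)]
Compute weighted completion times:
  Job (p=2,w=5): C=2, w*C=5*2=10
  Job (p=3,w=2): C=5, w*C=2*5=10
  Job (p=6,w=2): C=11, w*C=2*11=22
  Job (p=10,w=2): C=21, w*C=2*21=42
  Job (p=6,w=1): C=27, w*C=1*27=27
Total weighted completion time = 111

111


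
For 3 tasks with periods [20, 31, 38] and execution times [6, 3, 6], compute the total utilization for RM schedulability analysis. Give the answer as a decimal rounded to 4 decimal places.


Compute individual utilizations (exact fractions):
  Task 1: C/T = 6/20 = 3/10 (approx. 0.3)
  Task 2: C/T = 3/31 (approx. 0.0968)
  Task 3: C/T = 6/38 = 3/19 (approx. 0.1579)
Total utilization U = 3/10 + 3/31 + 3/19 = 3267/5890
Rounded to 4 decimal places: U = 0.5547
RM (Liu & Layland) bound for 3 tasks = 0.779763; compare with U = 3267/5890 (approx. 0.554669)
U <= bound, so schedulable by RM sufficient condition.

0.5547


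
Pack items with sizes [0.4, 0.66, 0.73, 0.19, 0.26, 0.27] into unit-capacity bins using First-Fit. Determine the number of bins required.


Place items sequentially using First-Fit:
  Item 0.4 -> new Bin 1
  Item 0.66 -> new Bin 2
  Item 0.73 -> new Bin 3
  Item 0.19 -> Bin 1 (now 0.59)
  Item 0.26 -> Bin 1 (now 0.85)
  Item 0.27 -> Bin 2 (now 0.93)
Total bins used = 3

3


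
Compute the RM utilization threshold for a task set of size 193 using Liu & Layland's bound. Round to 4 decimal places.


Compute 2^(1/193) = 1.0035978931
Subtract 1: 1.0035978931 - 1 = 0.0035978931
Multiply by n: 193 * 0.0035978931 = 0.6943933683
Round to 4 dp: 0.6944

0.6944


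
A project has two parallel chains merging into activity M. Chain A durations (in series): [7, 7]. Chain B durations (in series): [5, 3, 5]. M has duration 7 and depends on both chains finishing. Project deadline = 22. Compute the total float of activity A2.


Forward pass: ES(A2) = sum of predecessors on chain A = 7
EF = ES + duration = 7 + 7 = 14
Backward pass: LF(M) = deadline = 22; LS(M) = 22 - 7 = 15
LF(A2) = LS(M) - sum(successors on chain A) = 15 - 0 = 15
LS = LF - duration = 15 - 7 = 8
Total float = LS - ES = 8 - 7 = 1

1


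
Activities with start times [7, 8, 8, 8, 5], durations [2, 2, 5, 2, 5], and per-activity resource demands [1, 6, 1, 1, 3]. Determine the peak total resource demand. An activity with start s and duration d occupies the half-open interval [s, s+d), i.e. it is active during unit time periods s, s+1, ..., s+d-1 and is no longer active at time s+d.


Each activity i is active on [start_i, start_i + duration_i).
Compute total resource usage per time slot:
  t=0: active resources = [], total = 0
  t=1: active resources = [], total = 0
  t=2: active resources = [], total = 0
  t=3: active resources = [], total = 0
  t=4: active resources = [], total = 0
  t=5: active resources = [3], total = 3
  t=6: active resources = [3], total = 3
  t=7: active resources = [1, 3], total = 4
  t=8: active resources = [1, 6, 1, 1, 3], total = 12
  t=9: active resources = [6, 1, 1, 3], total = 11
  t=10: active resources = [1], total = 1
  t=11: active resources = [1], total = 1
  t=12: active resources = [1], total = 1
Peak resource demand = 12

12


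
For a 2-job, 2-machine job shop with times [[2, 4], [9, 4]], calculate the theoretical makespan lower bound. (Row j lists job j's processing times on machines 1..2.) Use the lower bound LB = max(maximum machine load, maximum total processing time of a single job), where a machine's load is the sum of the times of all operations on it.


Machine loads:
  Machine 1: 2 + 9 = 11
  Machine 2: 4 + 4 = 8
Max machine load = 11
Job totals:
  Job 1: 6
  Job 2: 13
Max job total = 13
Lower bound = max(11, 13) = 13

13


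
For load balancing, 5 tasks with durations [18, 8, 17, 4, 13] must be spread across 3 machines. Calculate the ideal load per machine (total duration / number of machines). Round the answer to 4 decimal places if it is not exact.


Total processing time = 18 + 8 + 17 + 4 + 13 = 60
Number of machines = 3
Ideal balanced load = 60 / 3 = 20.0

20.0


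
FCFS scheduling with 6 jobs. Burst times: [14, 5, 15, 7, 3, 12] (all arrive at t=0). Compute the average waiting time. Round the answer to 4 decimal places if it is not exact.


FCFS order (as given): [14, 5, 15, 7, 3, 12]
Waiting times:
  Job 1: wait = 0
  Job 2: wait = 14
  Job 3: wait = 19
  Job 4: wait = 34
  Job 5: wait = 41
  Job 6: wait = 44
Sum of waiting times = 152
Average waiting time = 152/6 = 25.3333

25.3333


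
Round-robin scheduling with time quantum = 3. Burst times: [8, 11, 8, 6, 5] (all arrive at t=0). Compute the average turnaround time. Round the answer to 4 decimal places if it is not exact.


Time quantum = 3
Execution trace:
  J1 runs 3 units, time = 3
  J2 runs 3 units, time = 6
  J3 runs 3 units, time = 9
  J4 runs 3 units, time = 12
  J5 runs 3 units, time = 15
  J1 runs 3 units, time = 18
  J2 runs 3 units, time = 21
  J3 runs 3 units, time = 24
  J4 runs 3 units, time = 27
  J5 runs 2 units, time = 29
  J1 runs 2 units, time = 31
  J2 runs 3 units, time = 34
  J3 runs 2 units, time = 36
  J2 runs 2 units, time = 38
Finish times: [31, 38, 36, 27, 29]
Average turnaround = 161/5 = 32.2

32.2


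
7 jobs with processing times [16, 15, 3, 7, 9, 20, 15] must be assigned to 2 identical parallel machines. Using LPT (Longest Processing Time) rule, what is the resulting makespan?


Sort jobs in decreasing order (LPT): [20, 16, 15, 15, 9, 7, 3]
Assign each job to the least loaded machine:
  Machine 1: jobs [20, 15, 7], load = 42
  Machine 2: jobs [16, 15, 9, 3], load = 43
Makespan = max load = 43

43


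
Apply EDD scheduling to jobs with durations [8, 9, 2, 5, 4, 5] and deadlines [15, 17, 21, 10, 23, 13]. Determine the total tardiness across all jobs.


Sort by due date (EDD order): [(5, 10), (5, 13), (8, 15), (9, 17), (2, 21), (4, 23)]
Compute completion times and tardiness:
  Job 1: p=5, d=10, C=5, tardiness=max(0,5-10)=0
  Job 2: p=5, d=13, C=10, tardiness=max(0,10-13)=0
  Job 3: p=8, d=15, C=18, tardiness=max(0,18-15)=3
  Job 4: p=9, d=17, C=27, tardiness=max(0,27-17)=10
  Job 5: p=2, d=21, C=29, tardiness=max(0,29-21)=8
  Job 6: p=4, d=23, C=33, tardiness=max(0,33-23)=10
Total tardiness = 31

31


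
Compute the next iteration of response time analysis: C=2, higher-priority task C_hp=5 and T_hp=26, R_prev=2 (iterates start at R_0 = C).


R_next = C + ceil(R_prev / T_hp) * C_hp
ceil(2 / 26) = ceil(0.0769) = 1
Interference = 1 * 5 = 5
R_next = 2 + 5 = 7

7


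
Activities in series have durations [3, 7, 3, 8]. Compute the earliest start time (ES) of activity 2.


Activity 2 starts after activities 1 through 1 complete.
Predecessor durations: [3]
ES = 3 = 3

3


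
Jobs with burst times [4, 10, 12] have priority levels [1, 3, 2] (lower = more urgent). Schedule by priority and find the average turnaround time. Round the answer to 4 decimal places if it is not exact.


Sort by priority (ascending = highest first):
Order: [(1, 4), (2, 12), (3, 10)]
Completion times:
  Priority 1, burst=4, C=4
  Priority 2, burst=12, C=16
  Priority 3, burst=10, C=26
Average turnaround = 46/3 = 15.3333

15.3333


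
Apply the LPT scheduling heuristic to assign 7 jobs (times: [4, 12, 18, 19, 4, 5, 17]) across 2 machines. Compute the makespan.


Sort jobs in decreasing order (LPT): [19, 18, 17, 12, 5, 4, 4]
Assign each job to the least loaded machine:
  Machine 1: jobs [19, 12, 5, 4], load = 40
  Machine 2: jobs [18, 17, 4], load = 39
Makespan = max load = 40

40


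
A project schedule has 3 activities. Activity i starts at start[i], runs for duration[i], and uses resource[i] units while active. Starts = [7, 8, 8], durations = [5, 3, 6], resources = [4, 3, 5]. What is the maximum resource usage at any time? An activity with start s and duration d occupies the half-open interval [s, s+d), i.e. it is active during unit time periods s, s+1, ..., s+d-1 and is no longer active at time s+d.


Each activity i is active on [start_i, start_i + duration_i).
Compute total resource usage per time slot:
  t=0: active resources = [], total = 0
  t=1: active resources = [], total = 0
  t=2: active resources = [], total = 0
  t=3: active resources = [], total = 0
  t=4: active resources = [], total = 0
  t=5: active resources = [], total = 0
  t=6: active resources = [], total = 0
  t=7: active resources = [4], total = 4
  t=8: active resources = [4, 3, 5], total = 12
  t=9: active resources = [4, 3, 5], total = 12
  t=10: active resources = [4, 3, 5], total = 12
  t=11: active resources = [4, 5], total = 9
  t=12: active resources = [5], total = 5
  t=13: active resources = [5], total = 5
Peak resource demand = 12

12


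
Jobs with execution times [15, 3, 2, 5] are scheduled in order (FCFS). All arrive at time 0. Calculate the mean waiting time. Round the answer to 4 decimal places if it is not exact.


FCFS order (as given): [15, 3, 2, 5]
Waiting times:
  Job 1: wait = 0
  Job 2: wait = 15
  Job 3: wait = 18
  Job 4: wait = 20
Sum of waiting times = 53
Average waiting time = 53/4 = 13.25

13.25


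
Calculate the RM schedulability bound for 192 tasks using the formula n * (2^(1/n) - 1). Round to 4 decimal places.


Compute 2^(1/192) = 1.0036166660
Subtract 1: 1.0036166660 - 1 = 0.0036166660
Multiply by n: 192 * 0.0036166660 = 0.6943998720
Round to 4 dp: 0.6944

0.6944


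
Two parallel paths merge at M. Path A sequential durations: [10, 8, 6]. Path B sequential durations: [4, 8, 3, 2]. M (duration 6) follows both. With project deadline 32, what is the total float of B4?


Forward pass: ES(B4) = sum of predecessors on chain B = 15
EF = ES + duration = 15 + 2 = 17
Backward pass: LF(M) = deadline = 32; LS(M) = 32 - 6 = 26
LF(B4) = LS(M) - sum(successors on chain B) = 26 - 0 = 26
LS = LF - duration = 26 - 2 = 24
Total float = LS - ES = 24 - 15 = 9

9


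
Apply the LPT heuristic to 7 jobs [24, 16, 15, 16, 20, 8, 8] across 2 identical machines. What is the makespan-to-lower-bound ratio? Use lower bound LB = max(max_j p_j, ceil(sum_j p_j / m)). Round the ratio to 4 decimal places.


LPT order: [24, 20, 16, 16, 15, 8, 8]
Machine loads after assignment: [56, 51]
LPT makespan = 56
Lower bound = max(max_job, ceil(total/2)) = max(24, 54) = 54
Ratio = 56 / 54 = 1.037

1.037


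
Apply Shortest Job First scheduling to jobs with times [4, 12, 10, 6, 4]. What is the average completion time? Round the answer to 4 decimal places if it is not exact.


SJF order (ascending): [4, 4, 6, 10, 12]
Completion times:
  Job 1: burst=4, C=4
  Job 2: burst=4, C=8
  Job 3: burst=6, C=14
  Job 4: burst=10, C=24
  Job 5: burst=12, C=36
Average completion = 86/5 = 17.2

17.2


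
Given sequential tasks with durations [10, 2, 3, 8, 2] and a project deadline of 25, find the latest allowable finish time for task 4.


LF(activity 4) = deadline - sum of successor durations
Successors: activities 5 through 5 with durations [2]
Sum of successor durations = 2
LF = 25 - 2 = 23

23


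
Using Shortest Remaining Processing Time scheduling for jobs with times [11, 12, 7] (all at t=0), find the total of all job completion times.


Since all jobs arrive at t=0, SRPT equals SPT ordering.
SPT order: [7, 11, 12]
Completion times:
  Job 1: p=7, C=7
  Job 2: p=11, C=18
  Job 3: p=12, C=30
Total completion time = 7 + 18 + 30 = 55

55


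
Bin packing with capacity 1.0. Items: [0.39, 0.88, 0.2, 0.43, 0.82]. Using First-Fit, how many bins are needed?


Place items sequentially using First-Fit:
  Item 0.39 -> new Bin 1
  Item 0.88 -> new Bin 2
  Item 0.2 -> Bin 1 (now 0.59)
  Item 0.43 -> new Bin 3
  Item 0.82 -> new Bin 4
Total bins used = 4

4


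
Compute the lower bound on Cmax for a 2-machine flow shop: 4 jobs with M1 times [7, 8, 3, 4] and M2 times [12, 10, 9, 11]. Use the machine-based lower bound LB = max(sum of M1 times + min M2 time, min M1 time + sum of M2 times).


LB1 = sum(M1 times) + min(M2 times) = 22 + 9 = 31
LB2 = min(M1 times) + sum(M2 times) = 3 + 42 = 45
Lower bound = max(LB1, LB2) = max(31, 45) = 45

45


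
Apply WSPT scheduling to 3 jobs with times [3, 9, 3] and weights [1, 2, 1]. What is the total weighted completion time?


Compute p/w ratios and sort ascending (WSPT): [(3, 1), (3, 1), (9, 2)]
Compute weighted completion times:
  Job (p=3,w=1): C=3, w*C=1*3=3
  Job (p=3,w=1): C=6, w*C=1*6=6
  Job (p=9,w=2): C=15, w*C=2*15=30
Total weighted completion time = 39

39


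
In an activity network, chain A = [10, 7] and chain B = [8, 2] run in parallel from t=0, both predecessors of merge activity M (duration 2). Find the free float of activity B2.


ES(B2) = sum of predecessors on chain B = 8
EF(B2) = ES + duration = 8 + 2 = 10
Successor of B2 is M. ES(M) = max(sum(A), sum(B)) = max(17, 10) = 17
Free float = ES(successor) - EF(current) = 17 - 10 = 7

7


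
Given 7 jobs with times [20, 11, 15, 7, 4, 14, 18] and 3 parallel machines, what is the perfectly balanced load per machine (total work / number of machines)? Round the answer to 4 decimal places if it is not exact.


Total processing time = 20 + 11 + 15 + 7 + 4 + 14 + 18 = 89
Number of machines = 3
Ideal balanced load = 89 / 3 = 29.6667

29.6667


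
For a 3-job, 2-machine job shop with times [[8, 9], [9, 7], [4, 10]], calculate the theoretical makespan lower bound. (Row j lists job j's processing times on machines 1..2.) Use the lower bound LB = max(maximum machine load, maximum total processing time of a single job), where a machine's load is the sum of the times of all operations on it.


Machine loads:
  Machine 1: 8 + 9 + 4 = 21
  Machine 2: 9 + 7 + 10 = 26
Max machine load = 26
Job totals:
  Job 1: 17
  Job 2: 16
  Job 3: 14
Max job total = 17
Lower bound = max(26, 17) = 26

26


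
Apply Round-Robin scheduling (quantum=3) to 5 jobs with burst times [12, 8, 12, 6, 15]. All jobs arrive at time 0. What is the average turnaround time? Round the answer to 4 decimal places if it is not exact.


Time quantum = 3
Execution trace:
  J1 runs 3 units, time = 3
  J2 runs 3 units, time = 6
  J3 runs 3 units, time = 9
  J4 runs 3 units, time = 12
  J5 runs 3 units, time = 15
  J1 runs 3 units, time = 18
  J2 runs 3 units, time = 21
  J3 runs 3 units, time = 24
  J4 runs 3 units, time = 27
  J5 runs 3 units, time = 30
  J1 runs 3 units, time = 33
  J2 runs 2 units, time = 35
  J3 runs 3 units, time = 38
  J5 runs 3 units, time = 41
  J1 runs 3 units, time = 44
  J3 runs 3 units, time = 47
  J5 runs 3 units, time = 50
  J5 runs 3 units, time = 53
Finish times: [44, 35, 47, 27, 53]
Average turnaround = 206/5 = 41.2

41.2


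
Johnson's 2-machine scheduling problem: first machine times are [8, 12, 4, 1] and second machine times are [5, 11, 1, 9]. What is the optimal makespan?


Apply Johnson's rule:
  Group 1 (a <= b): [(4, 1, 9)]
  Group 2 (a > b): [(2, 12, 11), (1, 8, 5), (3, 4, 1)]
Optimal job order: [4, 2, 1, 3]
Schedule:
  Job 4: M1 done at 1, M2 done at 10
  Job 2: M1 done at 13, M2 done at 24
  Job 1: M1 done at 21, M2 done at 29
  Job 3: M1 done at 25, M2 done at 30
Makespan = 30

30


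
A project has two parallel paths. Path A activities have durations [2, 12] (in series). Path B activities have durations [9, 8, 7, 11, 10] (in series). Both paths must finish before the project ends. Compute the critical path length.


Path A total = 2 + 12 = 14
Path B total = 9 + 8 + 7 + 11 + 10 = 45
Critical path = longest path = max(14, 45) = 45

45


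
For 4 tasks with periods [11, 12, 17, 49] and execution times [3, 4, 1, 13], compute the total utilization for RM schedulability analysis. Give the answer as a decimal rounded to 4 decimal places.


Compute individual utilizations (exact fractions):
  Task 1: C/T = 3/11 (approx. 0.2727)
  Task 2: C/T = 4/12 = 1/3 (approx. 0.3333)
  Task 3: C/T = 1/17 (approx. 0.0588)
  Task 4: C/T = 13/49 (approx. 0.2653)
Total utilization U = 3/11 + 1/3 + 1/17 + 13/49 = 25570/27489
Rounded to 4 decimal places: U = 0.9302
RM (Liu & Layland) bound for 4 tasks = 0.756828; compare with U = 25570/27489 (approx. 0.930190)
bound < U <= 1, so the RM sufficient condition is not met (inconclusive; an exact test such as response-time analysis is needed).

0.9302


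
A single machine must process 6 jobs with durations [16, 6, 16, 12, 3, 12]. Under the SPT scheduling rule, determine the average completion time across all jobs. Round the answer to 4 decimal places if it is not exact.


Sort jobs by processing time (SPT order): [3, 6, 12, 12, 16, 16]
Compute completion times sequentially:
  Job 1: processing = 3, completes at 3
  Job 2: processing = 6, completes at 9
  Job 3: processing = 12, completes at 21
  Job 4: processing = 12, completes at 33
  Job 5: processing = 16, completes at 49
  Job 6: processing = 16, completes at 65
Sum of completion times = 180
Average completion time = 180/6 = 30.0

30.0


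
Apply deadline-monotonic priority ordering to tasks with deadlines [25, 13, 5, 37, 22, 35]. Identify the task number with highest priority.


Sort tasks by relative deadline (ascending):
  Task 3: deadline = 5
  Task 2: deadline = 13
  Task 5: deadline = 22
  Task 1: deadline = 25
  Task 6: deadline = 35
  Task 4: deadline = 37
Priority order (highest first): [3, 2, 5, 1, 6, 4]
Highest priority task = 3

3


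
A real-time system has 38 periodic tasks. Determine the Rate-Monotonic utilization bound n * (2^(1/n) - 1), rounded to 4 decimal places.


Compute 2^(1/38) = 1.0184080933
Subtract 1: 1.0184080933 - 1 = 0.0184080933
Multiply by n: 38 * 0.0184080933 = 0.6995075454
Round to 4 dp: 0.6995

0.6995


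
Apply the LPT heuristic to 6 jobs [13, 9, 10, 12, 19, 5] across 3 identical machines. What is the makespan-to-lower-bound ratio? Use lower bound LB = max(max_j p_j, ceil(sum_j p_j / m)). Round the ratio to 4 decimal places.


LPT order: [19, 13, 12, 10, 9, 5]
Machine loads after assignment: [24, 22, 22]
LPT makespan = 24
Lower bound = max(max_job, ceil(total/3)) = max(19, 23) = 23
Ratio = 24 / 23 = 1.0435

1.0435


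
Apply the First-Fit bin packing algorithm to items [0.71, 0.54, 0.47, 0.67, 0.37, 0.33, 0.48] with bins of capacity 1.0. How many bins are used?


Place items sequentially using First-Fit:
  Item 0.71 -> new Bin 1
  Item 0.54 -> new Bin 2
  Item 0.47 -> new Bin 3
  Item 0.67 -> new Bin 4
  Item 0.37 -> Bin 2 (now 0.91)
  Item 0.33 -> Bin 3 (now 0.8)
  Item 0.48 -> new Bin 5
Total bins used = 5

5


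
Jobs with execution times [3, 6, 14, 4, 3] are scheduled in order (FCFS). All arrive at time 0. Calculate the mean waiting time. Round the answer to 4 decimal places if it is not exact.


FCFS order (as given): [3, 6, 14, 4, 3]
Waiting times:
  Job 1: wait = 0
  Job 2: wait = 3
  Job 3: wait = 9
  Job 4: wait = 23
  Job 5: wait = 27
Sum of waiting times = 62
Average waiting time = 62/5 = 12.4

12.4


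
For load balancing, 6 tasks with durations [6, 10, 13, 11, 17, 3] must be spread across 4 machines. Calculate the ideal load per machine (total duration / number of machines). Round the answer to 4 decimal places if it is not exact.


Total processing time = 6 + 10 + 13 + 11 + 17 + 3 = 60
Number of machines = 4
Ideal balanced load = 60 / 4 = 15.0

15.0


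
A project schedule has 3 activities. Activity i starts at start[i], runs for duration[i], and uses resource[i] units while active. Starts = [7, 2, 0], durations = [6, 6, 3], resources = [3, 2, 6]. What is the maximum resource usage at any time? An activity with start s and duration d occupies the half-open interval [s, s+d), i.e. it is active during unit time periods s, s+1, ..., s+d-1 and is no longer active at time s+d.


Each activity i is active on [start_i, start_i + duration_i).
Compute total resource usage per time slot:
  t=0: active resources = [6], total = 6
  t=1: active resources = [6], total = 6
  t=2: active resources = [2, 6], total = 8
  t=3: active resources = [2], total = 2
  t=4: active resources = [2], total = 2
  t=5: active resources = [2], total = 2
  t=6: active resources = [2], total = 2
  t=7: active resources = [3, 2], total = 5
  t=8: active resources = [3], total = 3
  t=9: active resources = [3], total = 3
  t=10: active resources = [3], total = 3
  t=11: active resources = [3], total = 3
  t=12: active resources = [3], total = 3
Peak resource demand = 8

8
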